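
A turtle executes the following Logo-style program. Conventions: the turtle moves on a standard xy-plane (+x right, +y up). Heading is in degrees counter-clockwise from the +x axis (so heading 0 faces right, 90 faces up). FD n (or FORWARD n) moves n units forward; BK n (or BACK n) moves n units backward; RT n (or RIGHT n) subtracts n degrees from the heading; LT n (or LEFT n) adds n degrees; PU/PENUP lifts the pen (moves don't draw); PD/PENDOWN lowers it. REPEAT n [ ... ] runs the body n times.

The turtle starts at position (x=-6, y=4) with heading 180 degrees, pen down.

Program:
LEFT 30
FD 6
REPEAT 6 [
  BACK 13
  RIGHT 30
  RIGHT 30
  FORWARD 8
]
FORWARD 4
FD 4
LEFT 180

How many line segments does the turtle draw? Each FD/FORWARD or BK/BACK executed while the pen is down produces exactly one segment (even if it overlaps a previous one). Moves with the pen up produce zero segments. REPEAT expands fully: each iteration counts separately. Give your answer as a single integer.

Executing turtle program step by step:
Start: pos=(-6,4), heading=180, pen down
LT 30: heading 180 -> 210
FD 6: (-6,4) -> (-11.196,1) [heading=210, draw]
REPEAT 6 [
  -- iteration 1/6 --
  BK 13: (-11.196,1) -> (0.062,7.5) [heading=210, draw]
  RT 30: heading 210 -> 180
  RT 30: heading 180 -> 150
  FD 8: (0.062,7.5) -> (-6.866,11.5) [heading=150, draw]
  -- iteration 2/6 --
  BK 13: (-6.866,11.5) -> (4.392,5) [heading=150, draw]
  RT 30: heading 150 -> 120
  RT 30: heading 120 -> 90
  FD 8: (4.392,5) -> (4.392,13) [heading=90, draw]
  -- iteration 3/6 --
  BK 13: (4.392,13) -> (4.392,0) [heading=90, draw]
  RT 30: heading 90 -> 60
  RT 30: heading 60 -> 30
  FD 8: (4.392,0) -> (11.321,4) [heading=30, draw]
  -- iteration 4/6 --
  BK 13: (11.321,4) -> (0.062,-2.5) [heading=30, draw]
  RT 30: heading 30 -> 0
  RT 30: heading 0 -> 330
  FD 8: (0.062,-2.5) -> (6.99,-6.5) [heading=330, draw]
  -- iteration 5/6 --
  BK 13: (6.99,-6.5) -> (-4.268,0) [heading=330, draw]
  RT 30: heading 330 -> 300
  RT 30: heading 300 -> 270
  FD 8: (-4.268,0) -> (-4.268,-8) [heading=270, draw]
  -- iteration 6/6 --
  BK 13: (-4.268,-8) -> (-4.268,5) [heading=270, draw]
  RT 30: heading 270 -> 240
  RT 30: heading 240 -> 210
  FD 8: (-4.268,5) -> (-11.196,1) [heading=210, draw]
]
FD 4: (-11.196,1) -> (-14.66,-1) [heading=210, draw]
FD 4: (-14.66,-1) -> (-18.124,-3) [heading=210, draw]
LT 180: heading 210 -> 30
Final: pos=(-18.124,-3), heading=30, 15 segment(s) drawn
Segments drawn: 15

Answer: 15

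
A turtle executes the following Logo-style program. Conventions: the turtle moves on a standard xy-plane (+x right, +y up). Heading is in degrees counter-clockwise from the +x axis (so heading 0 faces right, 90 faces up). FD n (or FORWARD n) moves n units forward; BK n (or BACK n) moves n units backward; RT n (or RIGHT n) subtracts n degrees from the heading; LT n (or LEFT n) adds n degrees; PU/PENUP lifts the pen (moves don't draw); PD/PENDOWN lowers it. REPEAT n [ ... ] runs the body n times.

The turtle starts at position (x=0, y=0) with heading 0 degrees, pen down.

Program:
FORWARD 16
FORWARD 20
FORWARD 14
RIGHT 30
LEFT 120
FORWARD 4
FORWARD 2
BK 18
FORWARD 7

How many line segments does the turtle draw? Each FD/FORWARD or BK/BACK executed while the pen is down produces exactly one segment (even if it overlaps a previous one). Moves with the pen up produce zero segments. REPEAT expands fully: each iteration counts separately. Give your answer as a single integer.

Answer: 7

Derivation:
Executing turtle program step by step:
Start: pos=(0,0), heading=0, pen down
FD 16: (0,0) -> (16,0) [heading=0, draw]
FD 20: (16,0) -> (36,0) [heading=0, draw]
FD 14: (36,0) -> (50,0) [heading=0, draw]
RT 30: heading 0 -> 330
LT 120: heading 330 -> 90
FD 4: (50,0) -> (50,4) [heading=90, draw]
FD 2: (50,4) -> (50,6) [heading=90, draw]
BK 18: (50,6) -> (50,-12) [heading=90, draw]
FD 7: (50,-12) -> (50,-5) [heading=90, draw]
Final: pos=(50,-5), heading=90, 7 segment(s) drawn
Segments drawn: 7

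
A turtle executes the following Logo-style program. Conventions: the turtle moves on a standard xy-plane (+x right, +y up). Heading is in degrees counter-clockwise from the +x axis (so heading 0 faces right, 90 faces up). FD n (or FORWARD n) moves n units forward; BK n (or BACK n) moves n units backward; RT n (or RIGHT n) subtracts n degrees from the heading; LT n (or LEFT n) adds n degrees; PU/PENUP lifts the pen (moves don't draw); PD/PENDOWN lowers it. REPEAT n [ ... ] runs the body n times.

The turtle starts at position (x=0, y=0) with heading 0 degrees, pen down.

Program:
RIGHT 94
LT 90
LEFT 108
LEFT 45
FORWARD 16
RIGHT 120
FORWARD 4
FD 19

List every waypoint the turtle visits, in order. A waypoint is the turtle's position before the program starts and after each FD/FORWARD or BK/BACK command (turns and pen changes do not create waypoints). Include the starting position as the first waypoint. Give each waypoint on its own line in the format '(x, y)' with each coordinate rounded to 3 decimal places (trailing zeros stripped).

Executing turtle program step by step:
Start: pos=(0,0), heading=0, pen down
RT 94: heading 0 -> 266
LT 90: heading 266 -> 356
LT 108: heading 356 -> 104
LT 45: heading 104 -> 149
FD 16: (0,0) -> (-13.715,8.241) [heading=149, draw]
RT 120: heading 149 -> 29
FD 4: (-13.715,8.241) -> (-10.216,10.18) [heading=29, draw]
FD 19: (-10.216,10.18) -> (6.402,19.391) [heading=29, draw]
Final: pos=(6.402,19.391), heading=29, 3 segment(s) drawn
Waypoints (4 total):
(0, 0)
(-13.715, 8.241)
(-10.216, 10.18)
(6.402, 19.391)

Answer: (0, 0)
(-13.715, 8.241)
(-10.216, 10.18)
(6.402, 19.391)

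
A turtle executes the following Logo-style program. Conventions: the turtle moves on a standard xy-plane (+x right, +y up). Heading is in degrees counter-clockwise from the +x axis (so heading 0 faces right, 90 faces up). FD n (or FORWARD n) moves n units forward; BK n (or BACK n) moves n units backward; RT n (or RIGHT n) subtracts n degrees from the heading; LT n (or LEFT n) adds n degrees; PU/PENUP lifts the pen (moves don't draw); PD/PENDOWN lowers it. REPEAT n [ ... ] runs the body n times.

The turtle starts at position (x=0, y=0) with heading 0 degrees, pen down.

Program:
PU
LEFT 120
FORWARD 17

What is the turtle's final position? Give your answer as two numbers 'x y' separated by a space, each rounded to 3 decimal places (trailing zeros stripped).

Answer: -8.5 14.722

Derivation:
Executing turtle program step by step:
Start: pos=(0,0), heading=0, pen down
PU: pen up
LT 120: heading 0 -> 120
FD 17: (0,0) -> (-8.5,14.722) [heading=120, move]
Final: pos=(-8.5,14.722), heading=120, 0 segment(s) drawn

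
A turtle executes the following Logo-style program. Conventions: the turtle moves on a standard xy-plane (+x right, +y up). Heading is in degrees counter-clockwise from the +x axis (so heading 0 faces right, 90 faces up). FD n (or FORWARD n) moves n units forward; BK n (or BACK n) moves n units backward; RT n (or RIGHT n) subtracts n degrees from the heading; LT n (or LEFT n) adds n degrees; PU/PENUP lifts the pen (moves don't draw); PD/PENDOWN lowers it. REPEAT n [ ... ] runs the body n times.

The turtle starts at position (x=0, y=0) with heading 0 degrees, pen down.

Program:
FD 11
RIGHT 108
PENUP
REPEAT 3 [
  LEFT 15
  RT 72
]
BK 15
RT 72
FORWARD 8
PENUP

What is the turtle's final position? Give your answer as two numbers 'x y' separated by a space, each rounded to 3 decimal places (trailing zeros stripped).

Executing turtle program step by step:
Start: pos=(0,0), heading=0, pen down
FD 11: (0,0) -> (11,0) [heading=0, draw]
RT 108: heading 0 -> 252
PU: pen up
REPEAT 3 [
  -- iteration 1/3 --
  LT 15: heading 252 -> 267
  RT 72: heading 267 -> 195
  -- iteration 2/3 --
  LT 15: heading 195 -> 210
  RT 72: heading 210 -> 138
  -- iteration 3/3 --
  LT 15: heading 138 -> 153
  RT 72: heading 153 -> 81
]
BK 15: (11,0) -> (8.653,-14.815) [heading=81, move]
RT 72: heading 81 -> 9
FD 8: (8.653,-14.815) -> (16.555,-13.564) [heading=9, move]
PU: pen up
Final: pos=(16.555,-13.564), heading=9, 1 segment(s) drawn

Answer: 16.555 -13.564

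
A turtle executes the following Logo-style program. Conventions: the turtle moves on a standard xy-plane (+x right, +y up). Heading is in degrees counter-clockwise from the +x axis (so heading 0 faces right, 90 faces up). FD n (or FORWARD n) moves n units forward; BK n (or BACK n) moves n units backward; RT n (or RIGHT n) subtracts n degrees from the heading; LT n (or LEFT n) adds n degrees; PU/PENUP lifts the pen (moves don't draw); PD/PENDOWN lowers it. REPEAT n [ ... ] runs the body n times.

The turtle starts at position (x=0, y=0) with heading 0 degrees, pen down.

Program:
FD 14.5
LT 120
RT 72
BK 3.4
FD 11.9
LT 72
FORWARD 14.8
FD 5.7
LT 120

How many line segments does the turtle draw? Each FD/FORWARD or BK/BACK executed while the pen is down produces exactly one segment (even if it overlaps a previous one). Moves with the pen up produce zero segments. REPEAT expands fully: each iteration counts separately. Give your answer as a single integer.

Executing turtle program step by step:
Start: pos=(0,0), heading=0, pen down
FD 14.5: (0,0) -> (14.5,0) [heading=0, draw]
LT 120: heading 0 -> 120
RT 72: heading 120 -> 48
BK 3.4: (14.5,0) -> (12.225,-2.527) [heading=48, draw]
FD 11.9: (12.225,-2.527) -> (20.188,6.317) [heading=48, draw]
LT 72: heading 48 -> 120
FD 14.8: (20.188,6.317) -> (12.788,19.134) [heading=120, draw]
FD 5.7: (12.788,19.134) -> (9.938,24.07) [heading=120, draw]
LT 120: heading 120 -> 240
Final: pos=(9.938,24.07), heading=240, 5 segment(s) drawn
Segments drawn: 5

Answer: 5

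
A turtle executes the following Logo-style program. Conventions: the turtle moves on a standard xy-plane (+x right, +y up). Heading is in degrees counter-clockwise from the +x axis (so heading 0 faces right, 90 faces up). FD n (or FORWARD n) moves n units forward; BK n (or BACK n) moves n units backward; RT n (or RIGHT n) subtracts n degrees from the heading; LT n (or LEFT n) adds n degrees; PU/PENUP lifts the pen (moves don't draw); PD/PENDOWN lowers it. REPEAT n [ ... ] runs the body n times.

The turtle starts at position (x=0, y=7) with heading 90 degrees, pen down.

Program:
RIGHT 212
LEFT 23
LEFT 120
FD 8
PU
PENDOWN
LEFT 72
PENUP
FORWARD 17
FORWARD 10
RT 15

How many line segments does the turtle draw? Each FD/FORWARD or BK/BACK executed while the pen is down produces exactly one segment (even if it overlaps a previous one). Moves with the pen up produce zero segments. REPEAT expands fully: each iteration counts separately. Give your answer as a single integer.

Answer: 1

Derivation:
Executing turtle program step by step:
Start: pos=(0,7), heading=90, pen down
RT 212: heading 90 -> 238
LT 23: heading 238 -> 261
LT 120: heading 261 -> 21
FD 8: (0,7) -> (7.469,9.867) [heading=21, draw]
PU: pen up
PD: pen down
LT 72: heading 21 -> 93
PU: pen up
FD 17: (7.469,9.867) -> (6.579,26.844) [heading=93, move]
FD 10: (6.579,26.844) -> (6.056,36.83) [heading=93, move]
RT 15: heading 93 -> 78
Final: pos=(6.056,36.83), heading=78, 1 segment(s) drawn
Segments drawn: 1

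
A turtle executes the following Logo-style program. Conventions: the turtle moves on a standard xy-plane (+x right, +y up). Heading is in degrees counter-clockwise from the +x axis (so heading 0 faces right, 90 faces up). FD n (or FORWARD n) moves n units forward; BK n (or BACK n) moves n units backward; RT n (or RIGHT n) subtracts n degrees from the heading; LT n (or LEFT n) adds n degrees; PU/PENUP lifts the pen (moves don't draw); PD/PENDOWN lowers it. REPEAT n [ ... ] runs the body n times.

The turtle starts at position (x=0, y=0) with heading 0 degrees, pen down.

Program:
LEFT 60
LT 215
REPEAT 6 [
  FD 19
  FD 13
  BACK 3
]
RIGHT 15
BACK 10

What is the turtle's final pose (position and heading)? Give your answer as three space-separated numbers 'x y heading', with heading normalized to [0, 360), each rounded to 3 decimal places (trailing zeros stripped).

Answer: 16.902 -163.49 260

Derivation:
Executing turtle program step by step:
Start: pos=(0,0), heading=0, pen down
LT 60: heading 0 -> 60
LT 215: heading 60 -> 275
REPEAT 6 [
  -- iteration 1/6 --
  FD 19: (0,0) -> (1.656,-18.928) [heading=275, draw]
  FD 13: (1.656,-18.928) -> (2.789,-31.878) [heading=275, draw]
  BK 3: (2.789,-31.878) -> (2.528,-28.89) [heading=275, draw]
  -- iteration 2/6 --
  FD 19: (2.528,-28.89) -> (4.183,-47.817) [heading=275, draw]
  FD 13: (4.183,-47.817) -> (5.317,-60.768) [heading=275, draw]
  BK 3: (5.317,-60.768) -> (5.055,-57.779) [heading=275, draw]
  -- iteration 3/6 --
  FD 19: (5.055,-57.779) -> (6.711,-76.707) [heading=275, draw]
  FD 13: (6.711,-76.707) -> (7.844,-89.658) [heading=275, draw]
  BK 3: (7.844,-89.658) -> (7.583,-86.669) [heading=275, draw]
  -- iteration 4/6 --
  FD 19: (7.583,-86.669) -> (9.239,-105.597) [heading=275, draw]
  FD 13: (9.239,-105.597) -> (10.372,-118.547) [heading=275, draw]
  BK 3: (10.372,-118.547) -> (10.11,-115.559) [heading=275, draw]
  -- iteration 5/6 --
  FD 19: (10.11,-115.559) -> (11.766,-134.486) [heading=275, draw]
  FD 13: (11.766,-134.486) -> (12.899,-147.437) [heading=275, draw]
  BK 3: (12.899,-147.437) -> (12.638,-144.448) [heading=275, draw]
  -- iteration 6/6 --
  FD 19: (12.638,-144.448) -> (14.294,-163.376) [heading=275, draw]
  FD 13: (14.294,-163.376) -> (15.427,-176.326) [heading=275, draw]
  BK 3: (15.427,-176.326) -> (15.165,-173.338) [heading=275, draw]
]
RT 15: heading 275 -> 260
BK 10: (15.165,-173.338) -> (16.902,-163.49) [heading=260, draw]
Final: pos=(16.902,-163.49), heading=260, 19 segment(s) drawn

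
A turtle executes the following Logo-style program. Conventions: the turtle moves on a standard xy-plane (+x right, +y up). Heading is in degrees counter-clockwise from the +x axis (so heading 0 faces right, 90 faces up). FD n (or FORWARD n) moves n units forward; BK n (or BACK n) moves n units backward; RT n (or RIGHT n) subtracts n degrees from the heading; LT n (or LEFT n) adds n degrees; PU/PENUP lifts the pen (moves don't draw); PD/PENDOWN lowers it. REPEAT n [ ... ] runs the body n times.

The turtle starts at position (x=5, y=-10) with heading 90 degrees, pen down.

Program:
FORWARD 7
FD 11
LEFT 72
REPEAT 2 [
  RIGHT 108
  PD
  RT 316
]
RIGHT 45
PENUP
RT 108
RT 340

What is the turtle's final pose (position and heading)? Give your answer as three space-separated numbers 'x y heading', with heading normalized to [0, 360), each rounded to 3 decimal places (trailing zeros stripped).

Answer: 5 8 261

Derivation:
Executing turtle program step by step:
Start: pos=(5,-10), heading=90, pen down
FD 7: (5,-10) -> (5,-3) [heading=90, draw]
FD 11: (5,-3) -> (5,8) [heading=90, draw]
LT 72: heading 90 -> 162
REPEAT 2 [
  -- iteration 1/2 --
  RT 108: heading 162 -> 54
  PD: pen down
  RT 316: heading 54 -> 98
  -- iteration 2/2 --
  RT 108: heading 98 -> 350
  PD: pen down
  RT 316: heading 350 -> 34
]
RT 45: heading 34 -> 349
PU: pen up
RT 108: heading 349 -> 241
RT 340: heading 241 -> 261
Final: pos=(5,8), heading=261, 2 segment(s) drawn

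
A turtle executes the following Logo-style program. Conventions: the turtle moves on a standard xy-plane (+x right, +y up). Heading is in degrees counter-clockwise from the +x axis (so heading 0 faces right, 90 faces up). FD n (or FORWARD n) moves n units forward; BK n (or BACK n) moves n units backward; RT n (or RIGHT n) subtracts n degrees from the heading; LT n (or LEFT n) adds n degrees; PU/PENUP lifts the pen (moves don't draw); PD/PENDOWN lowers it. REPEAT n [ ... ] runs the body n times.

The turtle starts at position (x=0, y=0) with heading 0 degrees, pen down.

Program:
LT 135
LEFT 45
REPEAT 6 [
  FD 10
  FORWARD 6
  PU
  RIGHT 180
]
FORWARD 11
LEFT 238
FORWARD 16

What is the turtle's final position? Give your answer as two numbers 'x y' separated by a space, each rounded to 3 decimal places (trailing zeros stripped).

Executing turtle program step by step:
Start: pos=(0,0), heading=0, pen down
LT 135: heading 0 -> 135
LT 45: heading 135 -> 180
REPEAT 6 [
  -- iteration 1/6 --
  FD 10: (0,0) -> (-10,0) [heading=180, draw]
  FD 6: (-10,0) -> (-16,0) [heading=180, draw]
  PU: pen up
  RT 180: heading 180 -> 0
  -- iteration 2/6 --
  FD 10: (-16,0) -> (-6,0) [heading=0, move]
  FD 6: (-6,0) -> (0,0) [heading=0, move]
  PU: pen up
  RT 180: heading 0 -> 180
  -- iteration 3/6 --
  FD 10: (0,0) -> (-10,0) [heading=180, move]
  FD 6: (-10,0) -> (-16,0) [heading=180, move]
  PU: pen up
  RT 180: heading 180 -> 0
  -- iteration 4/6 --
  FD 10: (-16,0) -> (-6,0) [heading=0, move]
  FD 6: (-6,0) -> (0,0) [heading=0, move]
  PU: pen up
  RT 180: heading 0 -> 180
  -- iteration 5/6 --
  FD 10: (0,0) -> (-10,0) [heading=180, move]
  FD 6: (-10,0) -> (-16,0) [heading=180, move]
  PU: pen up
  RT 180: heading 180 -> 0
  -- iteration 6/6 --
  FD 10: (-16,0) -> (-6,0) [heading=0, move]
  FD 6: (-6,0) -> (0,0) [heading=0, move]
  PU: pen up
  RT 180: heading 0 -> 180
]
FD 11: (0,0) -> (-11,0) [heading=180, move]
LT 238: heading 180 -> 58
FD 16: (-11,0) -> (-2.521,13.569) [heading=58, move]
Final: pos=(-2.521,13.569), heading=58, 2 segment(s) drawn

Answer: -2.521 13.569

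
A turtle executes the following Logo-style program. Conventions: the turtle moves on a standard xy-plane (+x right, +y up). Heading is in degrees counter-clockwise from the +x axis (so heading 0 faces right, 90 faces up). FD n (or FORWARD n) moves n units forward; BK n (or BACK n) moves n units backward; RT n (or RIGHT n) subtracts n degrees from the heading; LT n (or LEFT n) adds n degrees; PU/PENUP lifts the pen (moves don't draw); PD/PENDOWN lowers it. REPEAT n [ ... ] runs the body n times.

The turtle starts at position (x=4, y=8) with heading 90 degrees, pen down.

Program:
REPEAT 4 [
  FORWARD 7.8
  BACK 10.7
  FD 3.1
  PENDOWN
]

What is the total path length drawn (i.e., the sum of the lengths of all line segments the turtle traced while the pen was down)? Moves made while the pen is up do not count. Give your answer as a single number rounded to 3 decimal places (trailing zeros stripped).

Answer: 86.4

Derivation:
Executing turtle program step by step:
Start: pos=(4,8), heading=90, pen down
REPEAT 4 [
  -- iteration 1/4 --
  FD 7.8: (4,8) -> (4,15.8) [heading=90, draw]
  BK 10.7: (4,15.8) -> (4,5.1) [heading=90, draw]
  FD 3.1: (4,5.1) -> (4,8.2) [heading=90, draw]
  PD: pen down
  -- iteration 2/4 --
  FD 7.8: (4,8.2) -> (4,16) [heading=90, draw]
  BK 10.7: (4,16) -> (4,5.3) [heading=90, draw]
  FD 3.1: (4,5.3) -> (4,8.4) [heading=90, draw]
  PD: pen down
  -- iteration 3/4 --
  FD 7.8: (4,8.4) -> (4,16.2) [heading=90, draw]
  BK 10.7: (4,16.2) -> (4,5.5) [heading=90, draw]
  FD 3.1: (4,5.5) -> (4,8.6) [heading=90, draw]
  PD: pen down
  -- iteration 4/4 --
  FD 7.8: (4,8.6) -> (4,16.4) [heading=90, draw]
  BK 10.7: (4,16.4) -> (4,5.7) [heading=90, draw]
  FD 3.1: (4,5.7) -> (4,8.8) [heading=90, draw]
  PD: pen down
]
Final: pos=(4,8.8), heading=90, 12 segment(s) drawn

Segment lengths:
  seg 1: (4,8) -> (4,15.8), length = 7.8
  seg 2: (4,15.8) -> (4,5.1), length = 10.7
  seg 3: (4,5.1) -> (4,8.2), length = 3.1
  seg 4: (4,8.2) -> (4,16), length = 7.8
  seg 5: (4,16) -> (4,5.3), length = 10.7
  seg 6: (4,5.3) -> (4,8.4), length = 3.1
  seg 7: (4,8.4) -> (4,16.2), length = 7.8
  seg 8: (4,16.2) -> (4,5.5), length = 10.7
  seg 9: (4,5.5) -> (4,8.6), length = 3.1
  seg 10: (4,8.6) -> (4,16.4), length = 7.8
  seg 11: (4,16.4) -> (4,5.7), length = 10.7
  seg 12: (4,5.7) -> (4,8.8), length = 3.1
Total = 86.4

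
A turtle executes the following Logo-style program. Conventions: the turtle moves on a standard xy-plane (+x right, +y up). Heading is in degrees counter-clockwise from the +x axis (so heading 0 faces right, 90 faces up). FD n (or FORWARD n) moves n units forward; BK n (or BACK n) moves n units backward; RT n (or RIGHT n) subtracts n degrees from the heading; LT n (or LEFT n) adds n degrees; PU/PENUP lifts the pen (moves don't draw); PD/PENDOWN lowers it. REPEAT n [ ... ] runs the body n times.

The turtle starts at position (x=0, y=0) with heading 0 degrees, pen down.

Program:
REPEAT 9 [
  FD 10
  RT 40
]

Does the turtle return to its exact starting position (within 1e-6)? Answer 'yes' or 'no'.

Answer: yes

Derivation:
Executing turtle program step by step:
Start: pos=(0,0), heading=0, pen down
REPEAT 9 [
  -- iteration 1/9 --
  FD 10: (0,0) -> (10,0) [heading=0, draw]
  RT 40: heading 0 -> 320
  -- iteration 2/9 --
  FD 10: (10,0) -> (17.66,-6.428) [heading=320, draw]
  RT 40: heading 320 -> 280
  -- iteration 3/9 --
  FD 10: (17.66,-6.428) -> (19.397,-16.276) [heading=280, draw]
  RT 40: heading 280 -> 240
  -- iteration 4/9 --
  FD 10: (19.397,-16.276) -> (14.397,-24.936) [heading=240, draw]
  RT 40: heading 240 -> 200
  -- iteration 5/9 --
  FD 10: (14.397,-24.936) -> (5,-28.356) [heading=200, draw]
  RT 40: heading 200 -> 160
  -- iteration 6/9 --
  FD 10: (5,-28.356) -> (-4.397,-24.936) [heading=160, draw]
  RT 40: heading 160 -> 120
  -- iteration 7/9 --
  FD 10: (-4.397,-24.936) -> (-9.397,-16.276) [heading=120, draw]
  RT 40: heading 120 -> 80
  -- iteration 8/9 --
  FD 10: (-9.397,-16.276) -> (-7.66,-6.428) [heading=80, draw]
  RT 40: heading 80 -> 40
  -- iteration 9/9 --
  FD 10: (-7.66,-6.428) -> (0,0) [heading=40, draw]
  RT 40: heading 40 -> 0
]
Final: pos=(0,0), heading=0, 9 segment(s) drawn

Start position: (0, 0)
Final position: (0, 0)
Distance = 0; < 1e-6 -> CLOSED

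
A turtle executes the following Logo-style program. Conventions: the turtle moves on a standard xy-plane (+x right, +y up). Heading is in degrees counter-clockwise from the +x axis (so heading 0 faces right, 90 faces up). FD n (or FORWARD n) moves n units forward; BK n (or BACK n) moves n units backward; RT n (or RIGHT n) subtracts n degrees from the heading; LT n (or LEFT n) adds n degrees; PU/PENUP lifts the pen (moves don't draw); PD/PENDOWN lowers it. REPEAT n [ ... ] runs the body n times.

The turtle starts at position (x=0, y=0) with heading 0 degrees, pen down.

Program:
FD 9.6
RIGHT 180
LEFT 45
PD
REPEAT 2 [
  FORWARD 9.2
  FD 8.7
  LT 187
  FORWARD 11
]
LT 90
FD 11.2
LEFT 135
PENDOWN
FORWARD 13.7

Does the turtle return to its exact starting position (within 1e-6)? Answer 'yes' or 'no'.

Executing turtle program step by step:
Start: pos=(0,0), heading=0, pen down
FD 9.6: (0,0) -> (9.6,0) [heading=0, draw]
RT 180: heading 0 -> 180
LT 45: heading 180 -> 225
PD: pen down
REPEAT 2 [
  -- iteration 1/2 --
  FD 9.2: (9.6,0) -> (3.095,-6.505) [heading=225, draw]
  FD 8.7: (3.095,-6.505) -> (-3.057,-12.657) [heading=225, draw]
  LT 187: heading 225 -> 52
  FD 11: (-3.057,-12.657) -> (3.715,-3.989) [heading=52, draw]
  -- iteration 2/2 --
  FD 9.2: (3.715,-3.989) -> (9.379,3.261) [heading=52, draw]
  FD 8.7: (9.379,3.261) -> (14.735,10.116) [heading=52, draw]
  LT 187: heading 52 -> 239
  FD 11: (14.735,10.116) -> (9.07,0.687) [heading=239, draw]
]
LT 90: heading 239 -> 329
FD 11.2: (9.07,0.687) -> (18.67,-5.081) [heading=329, draw]
LT 135: heading 329 -> 104
PD: pen down
FD 13.7: (18.67,-5.081) -> (15.356,8.212) [heading=104, draw]
Final: pos=(15.356,8.212), heading=104, 9 segment(s) drawn

Start position: (0, 0)
Final position: (15.356, 8.212)
Distance = 17.414; >= 1e-6 -> NOT closed

Answer: no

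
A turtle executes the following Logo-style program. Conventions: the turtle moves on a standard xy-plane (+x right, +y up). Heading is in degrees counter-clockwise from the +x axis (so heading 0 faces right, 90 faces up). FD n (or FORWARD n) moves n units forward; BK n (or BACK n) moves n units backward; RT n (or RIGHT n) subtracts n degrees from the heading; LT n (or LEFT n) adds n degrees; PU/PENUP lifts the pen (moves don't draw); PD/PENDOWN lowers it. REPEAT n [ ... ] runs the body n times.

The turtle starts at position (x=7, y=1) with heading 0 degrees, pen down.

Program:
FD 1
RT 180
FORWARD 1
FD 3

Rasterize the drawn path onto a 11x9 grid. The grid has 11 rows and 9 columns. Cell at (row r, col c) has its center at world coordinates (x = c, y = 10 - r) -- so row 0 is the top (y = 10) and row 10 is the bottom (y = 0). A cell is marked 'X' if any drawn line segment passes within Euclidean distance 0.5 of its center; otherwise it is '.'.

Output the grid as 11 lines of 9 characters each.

Answer: .........
.........
.........
.........
.........
.........
.........
.........
.........
....XXXXX
.........

Derivation:
Segment 0: (7,1) -> (8,1)
Segment 1: (8,1) -> (7,1)
Segment 2: (7,1) -> (4,1)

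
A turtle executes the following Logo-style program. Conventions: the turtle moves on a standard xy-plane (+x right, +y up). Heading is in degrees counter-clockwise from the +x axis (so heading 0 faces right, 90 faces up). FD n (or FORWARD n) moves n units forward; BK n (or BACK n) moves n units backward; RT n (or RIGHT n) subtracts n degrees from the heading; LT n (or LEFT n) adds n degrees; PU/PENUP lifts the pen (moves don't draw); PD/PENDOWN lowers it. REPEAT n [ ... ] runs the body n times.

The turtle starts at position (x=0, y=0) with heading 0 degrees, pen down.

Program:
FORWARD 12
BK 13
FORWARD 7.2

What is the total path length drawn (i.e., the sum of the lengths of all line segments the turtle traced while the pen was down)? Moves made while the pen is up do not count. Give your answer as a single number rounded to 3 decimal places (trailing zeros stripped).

Answer: 32.2

Derivation:
Executing turtle program step by step:
Start: pos=(0,0), heading=0, pen down
FD 12: (0,0) -> (12,0) [heading=0, draw]
BK 13: (12,0) -> (-1,0) [heading=0, draw]
FD 7.2: (-1,0) -> (6.2,0) [heading=0, draw]
Final: pos=(6.2,0), heading=0, 3 segment(s) drawn

Segment lengths:
  seg 1: (0,0) -> (12,0), length = 12
  seg 2: (12,0) -> (-1,0), length = 13
  seg 3: (-1,0) -> (6.2,0), length = 7.2
Total = 32.2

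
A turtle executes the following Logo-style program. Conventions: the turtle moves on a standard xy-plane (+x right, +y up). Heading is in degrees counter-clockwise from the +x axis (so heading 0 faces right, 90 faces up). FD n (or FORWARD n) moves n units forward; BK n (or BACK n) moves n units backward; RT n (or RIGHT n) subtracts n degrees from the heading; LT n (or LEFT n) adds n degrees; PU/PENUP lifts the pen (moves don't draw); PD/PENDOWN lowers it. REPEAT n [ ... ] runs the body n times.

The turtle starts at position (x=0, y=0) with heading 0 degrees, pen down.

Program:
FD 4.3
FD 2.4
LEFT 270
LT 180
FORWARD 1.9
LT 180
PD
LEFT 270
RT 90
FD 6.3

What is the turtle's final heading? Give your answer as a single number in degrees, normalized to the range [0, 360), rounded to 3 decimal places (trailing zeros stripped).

Executing turtle program step by step:
Start: pos=(0,0), heading=0, pen down
FD 4.3: (0,0) -> (4.3,0) [heading=0, draw]
FD 2.4: (4.3,0) -> (6.7,0) [heading=0, draw]
LT 270: heading 0 -> 270
LT 180: heading 270 -> 90
FD 1.9: (6.7,0) -> (6.7,1.9) [heading=90, draw]
LT 180: heading 90 -> 270
PD: pen down
LT 270: heading 270 -> 180
RT 90: heading 180 -> 90
FD 6.3: (6.7,1.9) -> (6.7,8.2) [heading=90, draw]
Final: pos=(6.7,8.2), heading=90, 4 segment(s) drawn

Answer: 90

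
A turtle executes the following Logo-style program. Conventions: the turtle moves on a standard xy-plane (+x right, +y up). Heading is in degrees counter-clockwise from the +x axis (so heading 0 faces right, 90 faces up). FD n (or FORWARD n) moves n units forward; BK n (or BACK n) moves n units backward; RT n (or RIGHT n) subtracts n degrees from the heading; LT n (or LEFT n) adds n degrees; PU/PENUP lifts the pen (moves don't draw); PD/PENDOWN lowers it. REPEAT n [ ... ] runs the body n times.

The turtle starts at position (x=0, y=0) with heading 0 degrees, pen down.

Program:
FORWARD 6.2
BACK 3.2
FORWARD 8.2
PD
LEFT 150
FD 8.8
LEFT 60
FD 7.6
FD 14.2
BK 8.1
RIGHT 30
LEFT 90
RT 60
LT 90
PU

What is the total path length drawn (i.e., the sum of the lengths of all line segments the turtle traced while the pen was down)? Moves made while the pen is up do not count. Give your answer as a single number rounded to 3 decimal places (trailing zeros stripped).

Answer: 56.3

Derivation:
Executing turtle program step by step:
Start: pos=(0,0), heading=0, pen down
FD 6.2: (0,0) -> (6.2,0) [heading=0, draw]
BK 3.2: (6.2,0) -> (3,0) [heading=0, draw]
FD 8.2: (3,0) -> (11.2,0) [heading=0, draw]
PD: pen down
LT 150: heading 0 -> 150
FD 8.8: (11.2,0) -> (3.579,4.4) [heading=150, draw]
LT 60: heading 150 -> 210
FD 7.6: (3.579,4.4) -> (-3.003,0.6) [heading=210, draw]
FD 14.2: (-3.003,0.6) -> (-15.3,-6.5) [heading=210, draw]
BK 8.1: (-15.3,-6.5) -> (-8.286,-2.45) [heading=210, draw]
RT 30: heading 210 -> 180
LT 90: heading 180 -> 270
RT 60: heading 270 -> 210
LT 90: heading 210 -> 300
PU: pen up
Final: pos=(-8.286,-2.45), heading=300, 7 segment(s) drawn

Segment lengths:
  seg 1: (0,0) -> (6.2,0), length = 6.2
  seg 2: (6.2,0) -> (3,0), length = 3.2
  seg 3: (3,0) -> (11.2,0), length = 8.2
  seg 4: (11.2,0) -> (3.579,4.4), length = 8.8
  seg 5: (3.579,4.4) -> (-3.003,0.6), length = 7.6
  seg 6: (-3.003,0.6) -> (-15.3,-6.5), length = 14.2
  seg 7: (-15.3,-6.5) -> (-8.286,-2.45), length = 8.1
Total = 56.3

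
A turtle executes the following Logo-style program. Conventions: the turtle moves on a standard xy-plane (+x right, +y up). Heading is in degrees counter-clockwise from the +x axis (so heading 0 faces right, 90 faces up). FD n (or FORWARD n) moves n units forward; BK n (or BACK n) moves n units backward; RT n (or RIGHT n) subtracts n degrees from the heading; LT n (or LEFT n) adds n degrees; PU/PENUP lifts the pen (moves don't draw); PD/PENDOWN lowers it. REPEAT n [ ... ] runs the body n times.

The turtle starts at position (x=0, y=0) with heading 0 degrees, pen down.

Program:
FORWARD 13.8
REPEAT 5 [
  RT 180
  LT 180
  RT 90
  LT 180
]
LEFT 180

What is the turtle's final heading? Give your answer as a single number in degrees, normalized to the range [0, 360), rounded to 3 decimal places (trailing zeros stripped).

Executing turtle program step by step:
Start: pos=(0,0), heading=0, pen down
FD 13.8: (0,0) -> (13.8,0) [heading=0, draw]
REPEAT 5 [
  -- iteration 1/5 --
  RT 180: heading 0 -> 180
  LT 180: heading 180 -> 0
  RT 90: heading 0 -> 270
  LT 180: heading 270 -> 90
  -- iteration 2/5 --
  RT 180: heading 90 -> 270
  LT 180: heading 270 -> 90
  RT 90: heading 90 -> 0
  LT 180: heading 0 -> 180
  -- iteration 3/5 --
  RT 180: heading 180 -> 0
  LT 180: heading 0 -> 180
  RT 90: heading 180 -> 90
  LT 180: heading 90 -> 270
  -- iteration 4/5 --
  RT 180: heading 270 -> 90
  LT 180: heading 90 -> 270
  RT 90: heading 270 -> 180
  LT 180: heading 180 -> 0
  -- iteration 5/5 --
  RT 180: heading 0 -> 180
  LT 180: heading 180 -> 0
  RT 90: heading 0 -> 270
  LT 180: heading 270 -> 90
]
LT 180: heading 90 -> 270
Final: pos=(13.8,0), heading=270, 1 segment(s) drawn

Answer: 270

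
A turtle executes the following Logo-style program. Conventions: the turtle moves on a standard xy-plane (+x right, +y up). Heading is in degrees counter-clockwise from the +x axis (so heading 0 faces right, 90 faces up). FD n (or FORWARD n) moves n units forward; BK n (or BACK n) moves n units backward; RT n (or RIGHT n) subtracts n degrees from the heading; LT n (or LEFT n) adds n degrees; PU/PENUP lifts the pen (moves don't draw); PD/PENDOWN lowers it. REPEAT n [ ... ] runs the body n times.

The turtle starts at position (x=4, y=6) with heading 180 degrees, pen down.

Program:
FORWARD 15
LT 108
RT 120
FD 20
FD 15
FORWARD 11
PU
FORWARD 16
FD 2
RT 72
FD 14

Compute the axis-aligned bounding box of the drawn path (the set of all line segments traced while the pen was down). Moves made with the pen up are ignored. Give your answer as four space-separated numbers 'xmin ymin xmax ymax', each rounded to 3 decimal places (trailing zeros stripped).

Answer: -55.995 6 4 15.564

Derivation:
Executing turtle program step by step:
Start: pos=(4,6), heading=180, pen down
FD 15: (4,6) -> (-11,6) [heading=180, draw]
LT 108: heading 180 -> 288
RT 120: heading 288 -> 168
FD 20: (-11,6) -> (-30.563,10.158) [heading=168, draw]
FD 15: (-30.563,10.158) -> (-45.235,13.277) [heading=168, draw]
FD 11: (-45.235,13.277) -> (-55.995,15.564) [heading=168, draw]
PU: pen up
FD 16: (-55.995,15.564) -> (-71.645,18.891) [heading=168, move]
FD 2: (-71.645,18.891) -> (-73.601,19.306) [heading=168, move]
RT 72: heading 168 -> 96
FD 14: (-73.601,19.306) -> (-75.065,33.23) [heading=96, move]
Final: pos=(-75.065,33.23), heading=96, 4 segment(s) drawn

Segment endpoints: x in {-55.995, -45.235, -30.563, -11, 4}, y in {6, 6, 10.158, 13.277, 15.564}
xmin=-55.995, ymin=6, xmax=4, ymax=15.564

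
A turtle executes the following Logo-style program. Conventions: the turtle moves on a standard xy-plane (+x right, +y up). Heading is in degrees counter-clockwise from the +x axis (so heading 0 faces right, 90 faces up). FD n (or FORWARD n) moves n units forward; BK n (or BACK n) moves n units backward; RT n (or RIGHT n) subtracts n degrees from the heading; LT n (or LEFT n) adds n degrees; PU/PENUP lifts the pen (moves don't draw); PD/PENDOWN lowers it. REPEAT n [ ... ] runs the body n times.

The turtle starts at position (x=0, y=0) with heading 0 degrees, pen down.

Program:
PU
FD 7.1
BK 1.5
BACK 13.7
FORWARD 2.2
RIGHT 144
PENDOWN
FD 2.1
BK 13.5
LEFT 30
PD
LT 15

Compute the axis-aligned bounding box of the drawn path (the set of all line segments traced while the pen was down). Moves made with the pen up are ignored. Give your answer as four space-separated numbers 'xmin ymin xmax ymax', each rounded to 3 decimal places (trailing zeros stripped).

Executing turtle program step by step:
Start: pos=(0,0), heading=0, pen down
PU: pen up
FD 7.1: (0,0) -> (7.1,0) [heading=0, move]
BK 1.5: (7.1,0) -> (5.6,0) [heading=0, move]
BK 13.7: (5.6,0) -> (-8.1,0) [heading=0, move]
FD 2.2: (-8.1,0) -> (-5.9,0) [heading=0, move]
RT 144: heading 0 -> 216
PD: pen down
FD 2.1: (-5.9,0) -> (-7.599,-1.234) [heading=216, draw]
BK 13.5: (-7.599,-1.234) -> (3.323,6.701) [heading=216, draw]
LT 30: heading 216 -> 246
PD: pen down
LT 15: heading 246 -> 261
Final: pos=(3.323,6.701), heading=261, 2 segment(s) drawn

Segment endpoints: x in {-7.599, -5.9, 3.323}, y in {-1.234, 0, 6.701}
xmin=-7.599, ymin=-1.234, xmax=3.323, ymax=6.701

Answer: -7.599 -1.234 3.323 6.701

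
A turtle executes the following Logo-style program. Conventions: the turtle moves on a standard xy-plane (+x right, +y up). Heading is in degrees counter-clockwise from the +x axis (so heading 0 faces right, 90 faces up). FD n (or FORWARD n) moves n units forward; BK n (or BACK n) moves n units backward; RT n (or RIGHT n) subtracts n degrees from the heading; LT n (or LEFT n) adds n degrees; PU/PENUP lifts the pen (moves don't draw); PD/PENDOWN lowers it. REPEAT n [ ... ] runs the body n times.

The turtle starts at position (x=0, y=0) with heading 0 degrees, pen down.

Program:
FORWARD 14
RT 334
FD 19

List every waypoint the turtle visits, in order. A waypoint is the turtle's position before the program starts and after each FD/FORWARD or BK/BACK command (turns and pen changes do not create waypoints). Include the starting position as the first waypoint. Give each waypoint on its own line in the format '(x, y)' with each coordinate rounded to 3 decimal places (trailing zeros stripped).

Executing turtle program step by step:
Start: pos=(0,0), heading=0, pen down
FD 14: (0,0) -> (14,0) [heading=0, draw]
RT 334: heading 0 -> 26
FD 19: (14,0) -> (31.077,8.329) [heading=26, draw]
Final: pos=(31.077,8.329), heading=26, 2 segment(s) drawn
Waypoints (3 total):
(0, 0)
(14, 0)
(31.077, 8.329)

Answer: (0, 0)
(14, 0)
(31.077, 8.329)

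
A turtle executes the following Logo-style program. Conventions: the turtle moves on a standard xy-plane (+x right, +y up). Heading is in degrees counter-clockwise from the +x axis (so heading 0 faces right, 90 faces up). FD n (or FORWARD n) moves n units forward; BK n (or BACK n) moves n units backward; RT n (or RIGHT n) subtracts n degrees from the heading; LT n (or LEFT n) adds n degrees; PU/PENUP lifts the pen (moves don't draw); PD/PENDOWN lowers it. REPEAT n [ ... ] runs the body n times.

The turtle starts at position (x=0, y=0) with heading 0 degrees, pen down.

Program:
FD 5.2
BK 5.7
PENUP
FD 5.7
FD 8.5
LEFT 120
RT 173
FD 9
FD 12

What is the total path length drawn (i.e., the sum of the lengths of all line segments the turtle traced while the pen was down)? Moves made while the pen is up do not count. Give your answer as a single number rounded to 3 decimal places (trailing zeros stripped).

Executing turtle program step by step:
Start: pos=(0,0), heading=0, pen down
FD 5.2: (0,0) -> (5.2,0) [heading=0, draw]
BK 5.7: (5.2,0) -> (-0.5,0) [heading=0, draw]
PU: pen up
FD 5.7: (-0.5,0) -> (5.2,0) [heading=0, move]
FD 8.5: (5.2,0) -> (13.7,0) [heading=0, move]
LT 120: heading 0 -> 120
RT 173: heading 120 -> 307
FD 9: (13.7,0) -> (19.116,-7.188) [heading=307, move]
FD 12: (19.116,-7.188) -> (26.338,-16.771) [heading=307, move]
Final: pos=(26.338,-16.771), heading=307, 2 segment(s) drawn

Segment lengths:
  seg 1: (0,0) -> (5.2,0), length = 5.2
  seg 2: (5.2,0) -> (-0.5,0), length = 5.7
Total = 10.9

Answer: 10.9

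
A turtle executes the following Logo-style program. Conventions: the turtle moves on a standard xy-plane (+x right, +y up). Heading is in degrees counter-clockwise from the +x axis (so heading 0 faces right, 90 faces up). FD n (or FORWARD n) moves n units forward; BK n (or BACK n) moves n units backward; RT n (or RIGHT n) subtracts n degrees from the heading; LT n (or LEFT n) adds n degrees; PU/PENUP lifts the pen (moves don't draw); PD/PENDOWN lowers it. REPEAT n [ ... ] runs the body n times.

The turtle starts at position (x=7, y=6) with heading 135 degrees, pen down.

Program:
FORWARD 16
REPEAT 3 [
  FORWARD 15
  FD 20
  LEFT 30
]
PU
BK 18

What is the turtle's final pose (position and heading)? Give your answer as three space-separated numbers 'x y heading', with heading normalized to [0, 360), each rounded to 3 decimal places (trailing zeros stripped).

Answer: -83.949 54.79 225

Derivation:
Executing turtle program step by step:
Start: pos=(7,6), heading=135, pen down
FD 16: (7,6) -> (-4.314,17.314) [heading=135, draw]
REPEAT 3 [
  -- iteration 1/3 --
  FD 15: (-4.314,17.314) -> (-14.92,27.92) [heading=135, draw]
  FD 20: (-14.92,27.92) -> (-29.062,42.062) [heading=135, draw]
  LT 30: heading 135 -> 165
  -- iteration 2/3 --
  FD 15: (-29.062,42.062) -> (-43.551,45.945) [heading=165, draw]
  FD 20: (-43.551,45.945) -> (-62.87,51.121) [heading=165, draw]
  LT 30: heading 165 -> 195
  -- iteration 3/3 --
  FD 15: (-62.87,51.121) -> (-77.359,47.239) [heading=195, draw]
  FD 20: (-77.359,47.239) -> (-96.677,42.062) [heading=195, draw]
  LT 30: heading 195 -> 225
]
PU: pen up
BK 18: (-96.677,42.062) -> (-83.949,54.79) [heading=225, move]
Final: pos=(-83.949,54.79), heading=225, 7 segment(s) drawn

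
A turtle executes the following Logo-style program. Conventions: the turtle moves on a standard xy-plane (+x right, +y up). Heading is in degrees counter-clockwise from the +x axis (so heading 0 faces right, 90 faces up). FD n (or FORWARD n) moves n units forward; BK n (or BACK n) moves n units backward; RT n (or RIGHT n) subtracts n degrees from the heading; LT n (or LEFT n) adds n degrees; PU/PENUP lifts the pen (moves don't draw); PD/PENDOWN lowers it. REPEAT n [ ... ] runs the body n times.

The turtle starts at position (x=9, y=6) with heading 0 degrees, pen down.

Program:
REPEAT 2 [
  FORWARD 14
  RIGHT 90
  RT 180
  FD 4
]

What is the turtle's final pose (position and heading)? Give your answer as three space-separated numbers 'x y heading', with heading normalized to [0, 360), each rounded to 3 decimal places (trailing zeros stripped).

Executing turtle program step by step:
Start: pos=(9,6), heading=0, pen down
REPEAT 2 [
  -- iteration 1/2 --
  FD 14: (9,6) -> (23,6) [heading=0, draw]
  RT 90: heading 0 -> 270
  RT 180: heading 270 -> 90
  FD 4: (23,6) -> (23,10) [heading=90, draw]
  -- iteration 2/2 --
  FD 14: (23,10) -> (23,24) [heading=90, draw]
  RT 90: heading 90 -> 0
  RT 180: heading 0 -> 180
  FD 4: (23,24) -> (19,24) [heading=180, draw]
]
Final: pos=(19,24), heading=180, 4 segment(s) drawn

Answer: 19 24 180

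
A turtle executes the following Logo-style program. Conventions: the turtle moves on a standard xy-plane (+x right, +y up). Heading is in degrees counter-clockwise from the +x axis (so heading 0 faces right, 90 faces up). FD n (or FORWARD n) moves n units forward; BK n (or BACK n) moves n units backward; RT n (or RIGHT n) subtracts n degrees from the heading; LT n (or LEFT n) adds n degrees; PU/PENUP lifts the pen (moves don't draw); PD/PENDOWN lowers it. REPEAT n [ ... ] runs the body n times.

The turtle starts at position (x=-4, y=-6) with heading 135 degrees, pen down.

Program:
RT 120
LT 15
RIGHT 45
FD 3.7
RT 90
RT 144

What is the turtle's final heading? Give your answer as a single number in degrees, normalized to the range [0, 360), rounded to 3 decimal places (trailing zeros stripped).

Answer: 111

Derivation:
Executing turtle program step by step:
Start: pos=(-4,-6), heading=135, pen down
RT 120: heading 135 -> 15
LT 15: heading 15 -> 30
RT 45: heading 30 -> 345
FD 3.7: (-4,-6) -> (-0.426,-6.958) [heading=345, draw]
RT 90: heading 345 -> 255
RT 144: heading 255 -> 111
Final: pos=(-0.426,-6.958), heading=111, 1 segment(s) drawn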